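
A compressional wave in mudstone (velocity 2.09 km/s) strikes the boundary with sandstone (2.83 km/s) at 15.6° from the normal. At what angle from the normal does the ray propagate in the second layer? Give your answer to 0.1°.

21.4°

Snell's law: sin θ₂ = (V₂/V₁)·sin θ₁ = (2.83/2.09)·sin 15.6° = 0.3641.
θ₂ = arcsin 0.3641 = 21.35° from the normal.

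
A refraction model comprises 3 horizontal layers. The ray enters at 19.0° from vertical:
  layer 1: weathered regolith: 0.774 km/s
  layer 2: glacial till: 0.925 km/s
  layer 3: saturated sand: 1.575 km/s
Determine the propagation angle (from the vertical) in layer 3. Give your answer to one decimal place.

Snell's law across each interface conserves sin θ / V, so sin θ_3 = V_3·sin θ₁/V₁.
sin θ_3 = 1.575 × sin 19.0° / 0.774 = 0.6625.
θ_3 = arcsin 0.6625 = 41.49°.

41.5°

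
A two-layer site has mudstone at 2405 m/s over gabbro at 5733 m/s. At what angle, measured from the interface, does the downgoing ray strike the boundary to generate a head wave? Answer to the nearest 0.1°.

At critical incidence the refracted ray runs along the interface (θ₂ = 90°), so sin θ_c = V₁/V₂.
θ_c = arcsin(2405/5733) = arcsin 0.4195 = 24.80°.
Measured from the interface: 90° − 24.80° = 65.20°.

65.2°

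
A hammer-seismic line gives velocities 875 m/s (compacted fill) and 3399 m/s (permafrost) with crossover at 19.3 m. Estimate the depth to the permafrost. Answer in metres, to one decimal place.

x_cross = 2h·√((V₂+V₁)/(V₂−V₁)) → h = x_cross / (2·√((V₂+V₁)/(V₂−V₁))).
√((V₂+V₁)/(V₂−V₁)) = √((3399+875)/(3399−875)) = 1.3013.
h = 19.3 / (2·1.3013) = 7.42 m.

7.4 m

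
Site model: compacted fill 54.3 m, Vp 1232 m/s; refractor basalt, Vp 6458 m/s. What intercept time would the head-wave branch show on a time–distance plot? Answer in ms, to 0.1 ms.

tᵢ = 2h·√(V₂²−V₁²)/(V₁V₂).
√(V₂²−V₁²) = √(6458²−1232²) = 6339.4 m/s.
tᵢ = 2·54.3·6339.4/(1232·6458) = 0.08653 s.

86.5 ms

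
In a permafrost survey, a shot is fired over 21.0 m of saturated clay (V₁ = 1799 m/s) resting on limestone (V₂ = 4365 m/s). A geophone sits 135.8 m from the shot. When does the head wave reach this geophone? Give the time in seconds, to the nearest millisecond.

0.052 s

θ_c = arcsin(V₁/V₂) = arcsin(1799/4365) = 24.34°, cos θ_c = 0.9111.
Intercept time tᵢ = 2h cos θ_c / V₁ = 2·21.0·0.9111/1799 = 0.02127 s.
t = x/V₂ + tᵢ = 135.8/4365 + 0.02127 = 0.05238 s.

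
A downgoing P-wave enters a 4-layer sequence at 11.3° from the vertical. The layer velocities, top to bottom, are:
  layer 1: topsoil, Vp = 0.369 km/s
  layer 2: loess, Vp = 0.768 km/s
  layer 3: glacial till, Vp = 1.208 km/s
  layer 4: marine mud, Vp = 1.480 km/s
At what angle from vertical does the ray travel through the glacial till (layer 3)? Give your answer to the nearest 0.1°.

39.9°

Snell's law across each interface conserves sin θ / V, so sin θ_3 = V_3·sin θ₁/V₁.
sin θ_3 = 1.208 × sin 11.3° / 0.369 = 0.6415.
θ_3 = 39.90° from the vertical.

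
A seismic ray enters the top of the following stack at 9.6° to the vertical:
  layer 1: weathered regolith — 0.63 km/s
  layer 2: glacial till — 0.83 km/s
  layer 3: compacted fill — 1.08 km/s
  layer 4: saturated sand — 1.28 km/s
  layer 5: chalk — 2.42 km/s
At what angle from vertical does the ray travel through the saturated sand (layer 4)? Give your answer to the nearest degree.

Ray parameter p = sin 9.6° / 0.63 = 2.6471e-01 s/km.
sin θ_4 = p·V_4 = 2.6471e-01 × 1.28 = 0.3388.
θ_4 = 19.81° from the vertical.

20°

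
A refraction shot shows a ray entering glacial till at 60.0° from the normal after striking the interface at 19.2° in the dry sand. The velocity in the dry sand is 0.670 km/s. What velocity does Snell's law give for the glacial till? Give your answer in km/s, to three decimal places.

1.764 km/s

Snell's law: sin 19.2°/V₁ = sin 60.0°/V₂.
V₂ = V₁·sin 60.0°/sin 19.2° = 0.670 × 2.6334 = 1.764 km/s.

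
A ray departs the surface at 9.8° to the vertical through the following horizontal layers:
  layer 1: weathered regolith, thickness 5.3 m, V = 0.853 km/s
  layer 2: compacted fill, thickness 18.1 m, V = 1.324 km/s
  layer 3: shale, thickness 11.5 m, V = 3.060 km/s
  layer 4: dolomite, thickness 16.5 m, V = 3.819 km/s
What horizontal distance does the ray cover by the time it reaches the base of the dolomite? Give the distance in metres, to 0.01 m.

34.16 m

p = sin θ₁/V₁ = sin 9.8°/0.853 = 1.9954e-01 s/km is conserved through the stack.
Layer 1: θ = 9.80°; offset = 5.3·tan 9.80° = 0.9155 m.
Layer 2: sin θ = p·1.324 = 0.2642 → θ = 15.32°; offset = 18.1·tan 15.32° = 4.9581 m.
Layer 3: sin θ = p·3.060 = 0.6106 → θ = 37.63°; offset = 11.5·tan 37.63° = 8.8667 m.
Layer 4: sin θ = p·3.819 = 0.7621 → θ = 49.65°; offset = 16.5·tan 49.65° = 19.4186 m.
Σ offsets = 34.1588 m.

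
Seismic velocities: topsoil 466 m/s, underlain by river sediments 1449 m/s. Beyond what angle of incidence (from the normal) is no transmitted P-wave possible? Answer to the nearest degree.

19°

At critical incidence the refracted ray runs along the interface (θ₂ = 90°), so sin θ_c = V₁/V₂.
θ_c = arcsin(466/1449) = arcsin 0.3216 = 18.76°.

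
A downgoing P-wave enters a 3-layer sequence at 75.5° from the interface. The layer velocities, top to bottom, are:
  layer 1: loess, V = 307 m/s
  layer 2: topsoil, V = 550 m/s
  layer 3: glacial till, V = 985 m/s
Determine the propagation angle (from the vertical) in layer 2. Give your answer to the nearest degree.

27°

From the normal: θ₁ = 90° − 75.5° = 14.5°.
Snell's law across each interface conserves sin θ / V, so sin θ_2 = V_2·sin θ₁/V₁.
sin θ_2 = 550 × sin 14.5° / 307 = 0.4486.
θ_2 = 26.65° from the vertical.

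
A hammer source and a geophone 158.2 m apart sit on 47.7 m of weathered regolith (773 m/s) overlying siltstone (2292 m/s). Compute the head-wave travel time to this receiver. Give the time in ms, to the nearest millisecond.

θ_c = arcsin(V₁/V₂) = arcsin(773/2292) = 19.71°, cos θ_c = 0.9414.
Intercept time tᵢ = 2h cos θ_c / V₁ = 2·47.7·0.9414/773 = 0.11618 s.
t = x/V₂ + tᵢ = 158.2/2292 + 0.11618 = 0.18521 s.

185 ms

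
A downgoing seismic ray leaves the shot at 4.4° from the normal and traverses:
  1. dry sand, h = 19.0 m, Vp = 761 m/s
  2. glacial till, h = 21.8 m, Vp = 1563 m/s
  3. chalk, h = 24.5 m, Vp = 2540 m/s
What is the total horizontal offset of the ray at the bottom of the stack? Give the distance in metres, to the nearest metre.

Apply Snell's law at each interface; in layer i the horizontal offset is hᵢ·tan θᵢ.
Layer 1: θ = 4.40°; offset = 19.0·tan 4.40° = 1.462 m.
Layer 2: sin θ = 1563·sin 4.4°/761 = 0.1576, θ = 9.07°; offset = 21.8·tan 9.07° = 3.479 m.
Layer 3: sin θ = 2540·sin 4.4°/761 = 0.2561, θ = 14.84°; offset = 24.5·tan 14.84° = 6.490 m.
Total horizontal offset = 11.430 m.

11 m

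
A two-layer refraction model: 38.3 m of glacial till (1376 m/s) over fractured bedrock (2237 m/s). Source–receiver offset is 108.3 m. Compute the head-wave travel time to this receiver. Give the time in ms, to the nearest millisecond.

θ_c = arcsin(V₁/V₂) = arcsin(1376/2237) = 37.96°, cos θ_c = 0.7884.
Intercept time tᵢ = 2h cos θ_c / V₁ = 2·38.3·0.7884/1376 = 0.04389 s.
t = x/V₂ + tᵢ = 108.3/2237 + 0.04389 = 0.09230 s.

92 ms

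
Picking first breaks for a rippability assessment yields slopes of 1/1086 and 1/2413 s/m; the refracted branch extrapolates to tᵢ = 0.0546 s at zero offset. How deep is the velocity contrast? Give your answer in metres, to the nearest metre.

33 m

θ_c = arcsin(1086/2413) = 26.75°; cos θ_c = 0.8930.
tᵢ = 2h cos θ_c/V₁ ⇒ h = tᵢ·V₁/(2 cos θ_c) = 0.0546·1086/(2·0.8930) = 33.20 m.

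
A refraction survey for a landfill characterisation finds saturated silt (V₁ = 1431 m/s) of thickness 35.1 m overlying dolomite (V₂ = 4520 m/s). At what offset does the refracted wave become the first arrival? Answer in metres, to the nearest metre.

97 m

x_cross = 2h·√((V₂+V₁)/(V₂−V₁)).
(V₂+V₁)/(V₂−V₁) = (4520+1431)/(4520−1431) = 1.9265; √ = 1.3880.
x_cross = 2·35.1·1.3880 = 97.44 m.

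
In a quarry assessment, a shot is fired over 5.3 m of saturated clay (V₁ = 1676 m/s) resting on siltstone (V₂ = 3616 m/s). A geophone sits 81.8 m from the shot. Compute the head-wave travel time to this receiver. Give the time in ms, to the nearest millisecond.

28 ms

θ_c = arcsin(V₁/V₂) = arcsin(1676/3616) = 27.61°, cos θ_c = 0.8861.
Intercept time tᵢ = 2h cos θ_c / V₁ = 2·5.3·0.8861/1676 = 0.00560 s.
t = x/V₂ + tᵢ = 81.8/3616 + 0.00560 = 0.02823 s.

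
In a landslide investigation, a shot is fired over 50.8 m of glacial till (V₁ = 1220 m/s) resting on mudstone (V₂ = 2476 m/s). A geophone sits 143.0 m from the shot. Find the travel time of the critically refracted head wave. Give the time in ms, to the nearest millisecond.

θ_c = arcsin(V₁/V₂) = arcsin(1220/2476) = 29.52°, cos θ_c = 0.8702.
Intercept time tᵢ = 2h cos θ_c / V₁ = 2·50.8·0.8702/1220 = 0.07247 s.
t = x/V₂ + tᵢ = 143.0/2476 + 0.07247 = 0.13022 s.

130 ms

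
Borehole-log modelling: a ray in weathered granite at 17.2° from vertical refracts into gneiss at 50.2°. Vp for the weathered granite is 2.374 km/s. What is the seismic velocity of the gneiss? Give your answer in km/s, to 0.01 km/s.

6.17 km/s

Snell's law: sin 17.2°/V₁ = sin 50.2°/V₂.
V₂ = V₁·sin 50.2°/sin 17.2° = 2.374 × 2.5981 = 6.17 km/s.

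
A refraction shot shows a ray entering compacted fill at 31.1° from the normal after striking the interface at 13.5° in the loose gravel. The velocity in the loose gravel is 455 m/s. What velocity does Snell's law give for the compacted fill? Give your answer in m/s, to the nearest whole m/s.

Snell's law: sin 13.5°/V₁ = sin 31.1°/V₂.
V₂ = V₁·sin 31.1°/sin 13.5° = 455 × 2.2127 = 1006.76 m/s.

1007 m/s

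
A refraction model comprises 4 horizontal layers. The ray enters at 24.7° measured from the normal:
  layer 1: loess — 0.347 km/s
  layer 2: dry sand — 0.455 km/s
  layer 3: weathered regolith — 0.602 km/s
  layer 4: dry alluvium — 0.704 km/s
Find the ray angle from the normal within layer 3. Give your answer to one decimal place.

Snell's law across each interface conserves sin θ / V, so sin θ_3 = V_3·sin θ₁/V₁.
sin θ_3 = 0.602 × sin 24.7° / 0.347 = 0.7249.
θ_3 = 46.46° from the vertical.

46.5°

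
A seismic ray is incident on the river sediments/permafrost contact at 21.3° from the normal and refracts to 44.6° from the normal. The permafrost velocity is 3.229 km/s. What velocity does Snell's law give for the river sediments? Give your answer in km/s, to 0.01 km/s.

1.67 km/s

sin 21.3° = 0.3633; sin 44.6° = 0.7022.
V₁ = V₂·(sin θ₁/sin θ₂) = 3.229·(0.3633/0.7022) = 1.67 km/s.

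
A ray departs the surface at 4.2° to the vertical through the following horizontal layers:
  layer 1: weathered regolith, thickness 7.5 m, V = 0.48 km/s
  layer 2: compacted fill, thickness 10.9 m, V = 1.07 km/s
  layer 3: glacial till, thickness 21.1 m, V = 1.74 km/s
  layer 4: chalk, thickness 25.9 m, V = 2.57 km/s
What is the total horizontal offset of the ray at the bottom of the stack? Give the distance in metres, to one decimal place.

Apply Snell's law at each interface; in layer i the horizontal offset is hᵢ·tan θᵢ.
Layer 1: θ = 4.20°; offset = 7.5·tan 4.20° = 0.551 m.
Layer 2: sin θ = 1.07·sin 4.2°/0.48 = 0.1633, θ = 9.40°; offset = 10.9·tan 9.40° = 1.804 m.
Layer 3: sin θ = 1.74·sin 4.2°/0.48 = 0.2655, θ = 15.40°; offset = 21.1·tan 15.40° = 5.810 m.
Layer 4: sin θ = 2.57·sin 4.2°/0.48 = 0.3921, θ = 23.09°; offset = 25.9·tan 23.09° = 11.040 m.
Summing the layer offsets gives 19.205 m.

19.2 m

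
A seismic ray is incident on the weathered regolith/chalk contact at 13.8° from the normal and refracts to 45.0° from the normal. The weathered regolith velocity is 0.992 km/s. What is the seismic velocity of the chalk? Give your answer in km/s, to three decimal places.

2.941 km/s

Snell's law: sin 13.8°/V₁ = sin 45.0°/V₂.
V₂ = V₁·sin 45.0°/sin 13.8° = 0.992 × 2.9644 = 2.941 km/s.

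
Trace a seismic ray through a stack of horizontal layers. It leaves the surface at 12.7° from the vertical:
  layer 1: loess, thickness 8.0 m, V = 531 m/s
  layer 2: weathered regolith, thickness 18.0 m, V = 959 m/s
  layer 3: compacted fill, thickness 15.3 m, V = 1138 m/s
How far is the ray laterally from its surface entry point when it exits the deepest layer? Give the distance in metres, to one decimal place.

17.8 m

Apply Snell's law at each interface; in layer i the horizontal offset is hᵢ·tan θᵢ.
Layer 1: θ = 12.70°; offset = 8.0·tan 12.70° = 1.803 m.
Layer 2: sin θ = 959·sin 12.7°/531 = 0.3970, θ = 23.39°; offset = 18.0·tan 23.39° = 7.787 m.
Layer 3: sin θ = 1138·sin 12.7°/531 = 0.4712, θ = 28.11°; offset = 15.3·tan 28.11° = 8.173 m.
Summing the layer offsets gives 17.763 m.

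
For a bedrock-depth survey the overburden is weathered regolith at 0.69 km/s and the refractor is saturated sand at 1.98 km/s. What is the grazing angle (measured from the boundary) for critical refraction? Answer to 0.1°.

Critical incidence: sin θ_c = V₁/V₂ = 0.69/1.98 = 0.3485.
θ_c = arcsin 0.3485 = 20.39°.
Measured from the interface: 90° − 20.39° = 69.61°.

69.6°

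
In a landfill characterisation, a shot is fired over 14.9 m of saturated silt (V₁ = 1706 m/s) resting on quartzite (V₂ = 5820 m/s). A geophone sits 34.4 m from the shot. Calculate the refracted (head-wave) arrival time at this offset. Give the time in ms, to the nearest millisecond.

23 ms

t = x/V₂ + 2h·√(V₂²−V₁²)/(V₁V₂).
√(V₂²−V₁²) = √(5820²−1706²) = 5564.3 m/s; delay term = 2·14.9·5564.3/(1706·5820) = 0.01670 s.
t = 34.4/5820 + 0.01670 = 0.02261 s.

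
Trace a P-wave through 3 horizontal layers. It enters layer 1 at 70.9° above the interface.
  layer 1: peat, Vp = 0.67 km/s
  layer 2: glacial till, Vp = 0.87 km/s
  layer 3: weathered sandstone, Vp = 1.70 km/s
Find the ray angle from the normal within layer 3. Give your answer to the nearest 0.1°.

From the normal: θ₁ = 90° − 70.9° = 19.1°.
Snell's law across each interface conserves sin θ / V, so sin θ_3 = V_3·sin θ₁/V₁.
sin θ_3 = 1.70 × sin 19.1° / 0.67 = 0.8303.
θ_3 = 56.12° from the vertical.

56.1°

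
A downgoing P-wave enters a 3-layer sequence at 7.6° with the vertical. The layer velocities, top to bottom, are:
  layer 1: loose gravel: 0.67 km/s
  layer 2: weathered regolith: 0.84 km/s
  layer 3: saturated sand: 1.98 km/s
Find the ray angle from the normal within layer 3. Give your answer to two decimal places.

23.01°

Snell's law across each interface conserves sin θ / V, so sin θ_3 = V_3·sin θ₁/V₁.
sin θ_3 = 1.98 × sin 7.6° / 0.67 = 0.3908.
θ_3 = 23.01° from the vertical.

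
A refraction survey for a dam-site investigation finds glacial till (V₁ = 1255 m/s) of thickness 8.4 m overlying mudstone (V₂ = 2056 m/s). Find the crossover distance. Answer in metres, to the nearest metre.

x_cross = 2h·√((V₂+V₁)/(V₂−V₁)).
(V₂+V₁)/(V₂−V₁) = (2056+1255)/(2056−1255) = 4.1336; √ = 2.0331.
x_cross = 2·8.4·2.0331 = 34.16 m.

34 m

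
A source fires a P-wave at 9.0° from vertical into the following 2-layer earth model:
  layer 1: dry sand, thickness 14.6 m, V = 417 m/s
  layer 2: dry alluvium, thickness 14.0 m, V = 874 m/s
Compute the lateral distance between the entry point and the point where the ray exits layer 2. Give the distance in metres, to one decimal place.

7.2 m

p = sin θ₁/V₁ = sin 9.0°/417 = 3.7514e-04 s/m is conserved through the stack.
Layer 1: θ = 9.00°; offset = 14.6·tan 9.00° = 2.312 m.
Layer 2: sin θ = p·874 = 0.3279 → θ = 19.14°; offset = 14.0·tan 19.14° = 4.859 m.
Σ offsets = 7.171 m.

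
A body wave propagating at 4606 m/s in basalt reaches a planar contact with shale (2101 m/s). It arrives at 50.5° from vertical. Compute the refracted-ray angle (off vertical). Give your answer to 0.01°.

sin θ₁/V₁ = sin θ₂/V₂ ⇒ sin θ₂ = 2101·sin 50.5°/4606 = 2101·0.7716/4606 = 0.3520.
θ₂ = arcsin 0.3520 = 20.61° from the normal.

20.61°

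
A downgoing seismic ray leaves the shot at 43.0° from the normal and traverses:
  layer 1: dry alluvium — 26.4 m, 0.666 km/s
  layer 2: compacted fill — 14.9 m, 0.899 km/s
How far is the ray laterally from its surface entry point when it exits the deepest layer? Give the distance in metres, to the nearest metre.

60 m

p = sin θ₁/V₁ = sin 43.0°/0.666 = 1.0240e+00 s/km is conserved through the stack.
Layer 1: θ = 43.00°; offset = 26.4·tan 43.00° = 24.618 m.
Layer 2: sin θ = p·0.899 = 0.9206 → θ = 67.01°; offset = 14.9·tan 67.01° = 35.125 m.
Total horizontal offset = 59.743 m.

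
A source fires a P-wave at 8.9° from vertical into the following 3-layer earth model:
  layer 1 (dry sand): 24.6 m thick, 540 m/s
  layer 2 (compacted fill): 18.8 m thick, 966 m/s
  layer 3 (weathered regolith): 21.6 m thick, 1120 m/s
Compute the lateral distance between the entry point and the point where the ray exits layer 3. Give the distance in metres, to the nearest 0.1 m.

16.6 m

p = sin θ₁/V₁ = sin 8.9°/540 = 2.8650e-04 s/m is conserved through the stack.
Layer 1: θ = 8.90°; offset = 24.6·tan 8.90° = 3.852 m.
Layer 2: sin θ = p·966 = 0.2768 → θ = 16.07°; offset = 18.8·tan 16.07° = 5.415 m.
Layer 3: sin θ = p·1120 = 0.3209 → θ = 18.72°; offset = 21.6·tan 18.72° = 7.318 m.
Total horizontal offset = 16.585 m.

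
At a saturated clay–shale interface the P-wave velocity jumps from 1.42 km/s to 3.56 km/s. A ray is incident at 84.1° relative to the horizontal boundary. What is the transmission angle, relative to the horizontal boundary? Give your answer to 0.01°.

75.07°

Angle from the normal: 90° − 84.1° = 5.9°.
Snell's law: sin θ₂ = (V₂/V₁)·sin θ₁ = (3.56/1.42)·sin 5.9° = 0.2577.
θ₂ = sin⁻¹(0.2577) = 14.93° (from vertical).
From the interface: 90° − 14.93° = 75.07°.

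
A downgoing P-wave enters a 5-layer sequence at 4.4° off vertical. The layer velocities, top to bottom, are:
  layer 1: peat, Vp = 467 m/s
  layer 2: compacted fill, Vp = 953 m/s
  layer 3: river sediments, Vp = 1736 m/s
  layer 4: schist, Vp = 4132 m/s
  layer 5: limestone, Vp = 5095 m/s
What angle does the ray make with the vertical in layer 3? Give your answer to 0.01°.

16.57°

Snell's law across each interface conserves sin θ / V, so sin θ_3 = V_3·sin θ₁/V₁.
sin θ_3 = 1736 × sin 4.4° / 467 = 0.2852.
θ_3 = arcsin 0.2852 = 16.57°.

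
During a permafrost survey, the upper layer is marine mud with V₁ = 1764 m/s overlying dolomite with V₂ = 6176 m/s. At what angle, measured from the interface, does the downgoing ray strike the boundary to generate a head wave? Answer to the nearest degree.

73°

Critical incidence: sin θ_c = V₁/V₂ = 1764/6176 = 0.2856.
θ_c = arcsin 0.2856 = 16.60°.
Measured from the interface: 90° − 16.60° = 73.40°.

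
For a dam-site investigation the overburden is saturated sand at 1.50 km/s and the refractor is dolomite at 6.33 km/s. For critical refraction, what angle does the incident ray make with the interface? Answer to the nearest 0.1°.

76.3°

At critical incidence the refracted ray runs along the interface (θ₂ = 90°), so sin θ_c = V₁/V₂.
θ_c = arcsin(1.50/6.33) = arcsin 0.2370 = 13.71°.
Measured from the interface: 90° − 13.71° = 76.29°.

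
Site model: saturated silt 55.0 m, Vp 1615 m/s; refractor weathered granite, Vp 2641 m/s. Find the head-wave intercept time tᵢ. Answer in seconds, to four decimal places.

θ_c = arcsin(V₁/V₂) = arcsin(1615/2641) = 37.70°; cos θ_c = 0.7912.
tᵢ = 2h·cos θ_c / V₁ = 2·55.0·0.7912 / 1615 = 0.05389 s.

0.0539 s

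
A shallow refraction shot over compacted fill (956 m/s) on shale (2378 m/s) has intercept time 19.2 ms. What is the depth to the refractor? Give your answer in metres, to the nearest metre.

θ_c = arcsin(956/2378) = 23.70°; cos θ_c = 0.9156.
tᵢ = 2h cos θ_c/V₁ ⇒ h = tᵢ·V₁/(2 cos θ_c) = 0.0192·956/(2·0.9156) = 10.02 m.

10 m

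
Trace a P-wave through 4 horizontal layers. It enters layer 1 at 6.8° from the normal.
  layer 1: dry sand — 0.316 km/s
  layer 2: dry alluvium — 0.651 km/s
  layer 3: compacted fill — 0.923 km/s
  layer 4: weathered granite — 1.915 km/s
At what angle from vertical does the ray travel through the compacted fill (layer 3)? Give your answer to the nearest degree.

20°

Ray parameter p = sin 6.8° / 0.316 = 3.7470e-01 s/km.
sin θ_3 = p·V_3 = 3.7470e-01 × 0.923 = 0.3458.
θ_3 = 20.23° from the vertical.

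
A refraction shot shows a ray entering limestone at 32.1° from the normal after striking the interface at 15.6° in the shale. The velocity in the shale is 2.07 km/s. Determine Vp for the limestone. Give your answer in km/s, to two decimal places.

4.09 km/s

Snell's law: sin 15.6°/V₁ = sin 32.1°/V₂.
V₂ = V₁·sin 32.1°/sin 15.6° = 2.07 × 1.9760 = 4.09 km/s.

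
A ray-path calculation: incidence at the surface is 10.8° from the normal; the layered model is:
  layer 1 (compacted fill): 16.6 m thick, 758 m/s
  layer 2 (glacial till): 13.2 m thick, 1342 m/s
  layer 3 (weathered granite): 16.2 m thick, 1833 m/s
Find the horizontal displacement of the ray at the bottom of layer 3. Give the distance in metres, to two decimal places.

16.04 m

Ray parameter p = sin 10.8° / 758 m/s = 2.4720e-04 s/m.
Layer 1: θ = 10.80°; offset = 16.6·tan 10.80° = 3.1666 m.
Layer 2: sin θ = p·1342 = 0.3317 → θ = 19.37°; offset = 13.2·tan 19.37° = 4.6420 m.
Layer 3: sin θ = p·1833 = 0.4531 → θ = 26.94°; offset = 16.2·tan 26.94° = 8.2345 m.
Summing the layer offsets gives 16.0431 m.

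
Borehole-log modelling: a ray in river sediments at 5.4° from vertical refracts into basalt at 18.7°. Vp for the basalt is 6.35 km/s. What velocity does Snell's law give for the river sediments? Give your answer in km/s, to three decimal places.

Snell's law: sin 5.4°/V₁ = sin 18.7°/V₂.
V₁ = V₂·sin 5.4°/sin 18.7° = 6.35 × 0.2935 = 1.864 km/s.

1.864 km/s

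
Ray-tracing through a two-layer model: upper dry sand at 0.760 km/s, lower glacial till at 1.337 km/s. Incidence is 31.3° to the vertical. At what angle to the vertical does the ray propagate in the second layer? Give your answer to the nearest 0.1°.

66.1°

sin θ₁/V₁ = sin θ₂/V₂ ⇒ sin θ₂ = 1.337·sin 31.3°/0.760 = 1.337·0.5195/0.760 = 0.9139.
θ₂ = sin⁻¹(0.9139) = 66.06° (from vertical).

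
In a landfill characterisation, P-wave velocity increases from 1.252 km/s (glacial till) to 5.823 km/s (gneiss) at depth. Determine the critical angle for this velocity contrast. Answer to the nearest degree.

12°

At critical incidence the refracted ray runs along the interface (θ₂ = 90°), so sin θ_c = V₁/V₂.
θ_c = arcsin(1.252/5.823) = arcsin 0.2150 = 12.42°.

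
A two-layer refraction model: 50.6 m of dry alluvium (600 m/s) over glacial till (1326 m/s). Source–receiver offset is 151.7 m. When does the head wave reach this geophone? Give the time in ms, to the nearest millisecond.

t = x/V₂ + 2h·√(V₂²−V₁²)/(V₁V₂).
√(V₂²−V₁²) = √(1326²−600²) = 1182.5 m/s; delay term = 2·50.6·1182.5/(600·1326) = 0.15041 s.
t = 151.7/1326 + 0.15041 = 0.26482 s.

265 ms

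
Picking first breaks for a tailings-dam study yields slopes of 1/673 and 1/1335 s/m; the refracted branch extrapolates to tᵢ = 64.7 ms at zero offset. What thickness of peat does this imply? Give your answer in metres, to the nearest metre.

25 m

h = tᵢ·V₁·V₂ / (2·√(V₂²−V₁²)).
√(V₂²−V₁²) = √(1335² − 673²) = 1153.0 m/s.
h = 0.0647 s × 673 × 1335 / (2 × 1153.0) = 25.21 m.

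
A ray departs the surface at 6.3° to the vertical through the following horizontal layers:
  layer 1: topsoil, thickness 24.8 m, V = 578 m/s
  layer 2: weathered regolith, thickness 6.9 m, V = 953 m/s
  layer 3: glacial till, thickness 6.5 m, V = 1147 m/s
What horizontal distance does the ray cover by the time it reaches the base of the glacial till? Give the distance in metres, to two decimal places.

Apply Snell's law at each interface; in layer i the horizontal offset is hᵢ·tan θᵢ.
Layer 1: θ = 6.30°; offset = 24.8·tan 6.30° = 2.7379 m.
Layer 2: sin θ = 953·sin 6.3°/578 = 0.1809, θ = 10.42°; offset = 6.9·tan 10.42° = 1.2694 m.
Layer 3: sin θ = 1147·sin 6.3°/578 = 0.2178, θ = 12.58°; offset = 6.5·tan 12.58° = 1.4502 m.
Σ offsets = 5.4575 m.

5.46 m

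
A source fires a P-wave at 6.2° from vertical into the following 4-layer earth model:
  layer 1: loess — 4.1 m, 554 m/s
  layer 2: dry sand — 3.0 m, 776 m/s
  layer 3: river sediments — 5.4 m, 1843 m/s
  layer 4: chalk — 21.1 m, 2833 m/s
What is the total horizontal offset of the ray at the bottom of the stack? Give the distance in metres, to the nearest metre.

Ray parameter p = sin 6.2° / 554 m/s = 1.9494e-04 s/m.
Layer 1: θ = 6.20°; offset = 4.1·tan 6.20° = 0.445 m.
Layer 2: sin θ = p·776 = 0.1513 → θ = 8.70°; offset = 3.0·tan 8.70° = 0.459 m.
Layer 3: sin θ = p·1843 = 0.3593 → θ = 21.06°; offset = 5.4·tan 21.06° = 2.079 m.
Layer 4: sin θ = p·2833 = 0.5523 → θ = 33.52°; offset = 21.1·tan 33.52° = 13.978 m.
Summing the layer offsets gives 16.962 m.

17 m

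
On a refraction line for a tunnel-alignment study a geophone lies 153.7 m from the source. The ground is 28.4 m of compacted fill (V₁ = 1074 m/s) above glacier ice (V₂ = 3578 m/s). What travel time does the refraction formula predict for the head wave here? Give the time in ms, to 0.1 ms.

t = x/V₂ + 2h·√(V₂²−V₁²)/(V₁V₂).
√(V₂²−V₁²) = √(3578²−1074²) = 3413.0 m/s; delay term = 2·28.4·3413.0/(1074·3578) = 0.05045 s.
t = 153.7/3578 + 0.05045 = 0.09340 s.

93.4 ms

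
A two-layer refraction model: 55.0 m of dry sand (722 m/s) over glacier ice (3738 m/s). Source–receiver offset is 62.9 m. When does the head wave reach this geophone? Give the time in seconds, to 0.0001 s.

t = x/V₂ + 2h·√(V₂²−V₁²)/(V₁V₂).
√(V₂²−V₁²) = √(3738²−722²) = 3667.6 m/s; delay term = 2·55.0·3667.6/(722·3738) = 0.14949 s.
t = 62.9/3738 + 0.14949 = 0.16631 s.

0.1663 s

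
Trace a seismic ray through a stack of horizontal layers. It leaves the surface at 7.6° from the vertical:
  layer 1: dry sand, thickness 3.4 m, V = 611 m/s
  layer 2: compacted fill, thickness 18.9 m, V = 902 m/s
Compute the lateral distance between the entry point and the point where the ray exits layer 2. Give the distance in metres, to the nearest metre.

p = sin θ₁/V₁ = sin 7.6°/611 = 2.1646e-04 s/m is conserved through the stack.
Layer 1: θ = 7.60°; offset = 3.4·tan 7.60° = 0.454 m.
Layer 2: sin θ = p·902 = 0.1952 → θ = 11.26°; offset = 18.9·tan 11.26° = 3.763 m.
Σ offsets = 4.216 m.

4 m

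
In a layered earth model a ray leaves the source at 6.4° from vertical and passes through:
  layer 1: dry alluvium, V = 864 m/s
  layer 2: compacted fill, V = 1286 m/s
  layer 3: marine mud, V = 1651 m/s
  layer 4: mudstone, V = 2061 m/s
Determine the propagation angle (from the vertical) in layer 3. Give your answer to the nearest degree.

12°

Ray parameter p = sin 6.4° / 864 = 1.2901e-04 s/m.
sin θ_3 = p·V_3 = 1.2901e-04 × 1651 = 0.2130.
θ_3 = arcsin 0.2130 = 12.30°.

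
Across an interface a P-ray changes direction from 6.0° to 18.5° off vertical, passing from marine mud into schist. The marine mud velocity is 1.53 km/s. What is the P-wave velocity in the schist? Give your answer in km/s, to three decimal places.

4.644 km/s

Snell's law: sin 6.0°/V₁ = sin 18.5°/V₂.
V₂ = V₁·sin 18.5°/sin 6.0° = 1.53 × 3.0356 = 4.644 km/s.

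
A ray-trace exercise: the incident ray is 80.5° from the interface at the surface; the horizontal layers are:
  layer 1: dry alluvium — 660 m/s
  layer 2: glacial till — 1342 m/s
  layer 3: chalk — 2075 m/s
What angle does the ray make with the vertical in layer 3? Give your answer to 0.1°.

From the normal: θ₁ = 90° − 80.5° = 9.5°.
Ray parameter p = sin 9.5° / 660 = 2.5007e-04 s/m.
sin θ_3 = p·V_3 = 2.5007e-04 × 2075 = 0.5189.
θ_3 = arcsin 0.5189 = 31.26°.

31.3°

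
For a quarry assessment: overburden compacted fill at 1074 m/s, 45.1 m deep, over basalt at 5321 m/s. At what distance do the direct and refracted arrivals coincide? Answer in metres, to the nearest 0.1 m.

θ_c = arcsin(1074/5321) = 11.64°, so cos θ_c = 0.9794 and tᵢ = 2h cos θ_c/V₁ = 0.0823 s.
At crossover x/V₁ = x/V₂ + tᵢ ⇒ x = tᵢ/(1/V₁ − 1/V₂) = 0.08226/(9.3110e-04 − 1.8793e-04) = 110.68 m.

110.7 m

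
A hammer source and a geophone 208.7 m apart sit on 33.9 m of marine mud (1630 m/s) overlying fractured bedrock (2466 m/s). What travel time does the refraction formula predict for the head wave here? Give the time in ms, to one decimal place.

115.8 ms

t = x/V₂ + 2h·√(V₂²−V₁²)/(V₁V₂).
√(V₂²−V₁²) = √(2466²−1630²) = 1850.5 m/s; delay term = 2·33.9·1850.5/(1630·2466) = 0.03121 s.
t = 208.7/2466 + 0.03121 = 0.11584 s.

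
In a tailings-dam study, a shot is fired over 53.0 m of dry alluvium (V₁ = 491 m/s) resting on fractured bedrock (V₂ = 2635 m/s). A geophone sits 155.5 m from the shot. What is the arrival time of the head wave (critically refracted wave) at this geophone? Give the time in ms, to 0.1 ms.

271.1 ms

θ_c = arcsin(V₁/V₂) = arcsin(491/2635) = 10.74°, cos θ_c = 0.9825.
Intercept time tᵢ = 2h cos θ_c / V₁ = 2·53.0·0.9825/491 = 0.21210 s.
t = x/V₂ + tᵢ = 155.5/2635 + 0.21210 = 0.27112 s.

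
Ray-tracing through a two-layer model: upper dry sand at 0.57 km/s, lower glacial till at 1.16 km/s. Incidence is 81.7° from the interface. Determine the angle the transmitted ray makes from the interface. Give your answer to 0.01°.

72.92°

Convert to the normal: θ₁ = 90° − 81.7° = 8.3°.
sin θ₁/V₁ = sin θ₂/V₂ ⇒ sin θ₂ = 1.16·sin 8.3°/0.57 = 1.16·0.1444/0.57 = 0.2938.
θ₂ = arcsin 0.2938 = 17.08° from the normal.
From the interface: 90° − 17.08° = 72.92°.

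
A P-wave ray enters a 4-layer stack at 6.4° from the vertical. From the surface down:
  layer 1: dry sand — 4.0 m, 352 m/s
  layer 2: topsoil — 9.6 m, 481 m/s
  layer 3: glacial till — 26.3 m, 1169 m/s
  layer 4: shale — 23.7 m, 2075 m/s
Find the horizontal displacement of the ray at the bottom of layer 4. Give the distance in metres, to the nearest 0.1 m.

33.1 m

Apply Snell's law at each interface; in layer i the horizontal offset is hᵢ·tan θᵢ.
Layer 1: θ = 6.40°; offset = 4.0·tan 6.40° = 0.449 m.
Layer 2: sin θ = 481·sin 6.4°/352 = 0.1523, θ = 8.76°; offset = 9.6·tan 8.76° = 1.480 m.
Layer 3: sin θ = 1169·sin 6.4°/352 = 0.3702, θ = 21.73°; offset = 26.3·tan 21.73° = 10.481 m.
Layer 4: sin θ = 2075·sin 6.4°/352 = 0.6571, θ = 41.08°; offset = 23.7·tan 41.08° = 20.659 m.
Summing the layer offsets gives 33.068 m.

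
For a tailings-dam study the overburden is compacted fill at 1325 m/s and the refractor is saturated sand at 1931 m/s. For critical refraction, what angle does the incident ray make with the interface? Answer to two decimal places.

At critical incidence the refracted ray runs along the interface (θ₂ = 90°), so sin θ_c = V₁/V₂.
θ_c = arcsin(1325/1931) = arcsin 0.6862 = 43.33°.
Measured from the interface: 90° − 43.33° = 46.67°.

46.67°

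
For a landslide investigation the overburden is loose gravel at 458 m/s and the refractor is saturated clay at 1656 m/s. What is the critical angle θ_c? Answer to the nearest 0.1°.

At critical incidence the refracted ray runs along the interface (θ₂ = 90°), so sin θ_c = V₁/V₂.
θ_c = arcsin(458/1656) = arcsin 0.2766 = 16.06°.

16.1°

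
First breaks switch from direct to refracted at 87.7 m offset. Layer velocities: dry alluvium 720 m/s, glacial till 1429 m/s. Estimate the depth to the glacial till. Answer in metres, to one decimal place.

25.2 m

h = (x_cross/2)·√((V₂−V₁)/(V₂+V₁)).
(V₂−V₁)/(V₂+V₁) = (1429−720)/(1429+720) = 0.3299; √ = 0.5744.
h = (87.7/2)·0.5744 = 25.19 m.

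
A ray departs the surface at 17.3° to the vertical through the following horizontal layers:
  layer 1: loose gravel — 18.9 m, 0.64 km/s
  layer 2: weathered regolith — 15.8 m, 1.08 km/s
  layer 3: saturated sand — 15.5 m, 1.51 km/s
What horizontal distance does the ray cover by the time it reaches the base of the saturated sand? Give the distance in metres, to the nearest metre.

30 m

Ray parameter p = sin 17.3° / 0.64 km/s = 4.6465e-01 s/km.
Layer 1: θ = 17.30°; offset = 18.9·tan 17.30° = 5.887 m.
Layer 2: sin θ = p·1.08 = 0.5018 → θ = 30.12°; offset = 15.8·tan 30.12° = 9.166 m.
Layer 3: sin θ = p·1.51 = 0.7016 → θ = 44.56°; offset = 15.5·tan 44.56° = 15.262 m.
Total horizontal offset = 30.315 m.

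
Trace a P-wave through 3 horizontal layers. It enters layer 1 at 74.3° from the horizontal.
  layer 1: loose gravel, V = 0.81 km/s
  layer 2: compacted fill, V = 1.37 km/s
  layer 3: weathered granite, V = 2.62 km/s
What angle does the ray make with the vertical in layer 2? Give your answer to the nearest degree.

27°

From the normal: θ₁ = 90° − 74.3° = 15.7°.
Ray parameter p = sin 15.7° / 0.81 = 3.3407e-01 s/km.
sin θ_2 = p·V_2 = 3.3407e-01 × 1.37 = 0.4577.
θ_2 = arcsin 0.4577 = 27.24°.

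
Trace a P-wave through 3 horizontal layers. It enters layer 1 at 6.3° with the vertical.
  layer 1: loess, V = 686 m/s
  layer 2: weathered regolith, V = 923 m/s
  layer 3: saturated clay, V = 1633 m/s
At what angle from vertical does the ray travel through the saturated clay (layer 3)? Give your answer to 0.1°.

Ray parameter p = sin 6.3° / 686 = 1.5996e-04 s/m.
sin θ_3 = p·V_3 = 1.5996e-04 × 1633 = 0.2612.
θ_3 = 15.14° from the vertical.

15.1°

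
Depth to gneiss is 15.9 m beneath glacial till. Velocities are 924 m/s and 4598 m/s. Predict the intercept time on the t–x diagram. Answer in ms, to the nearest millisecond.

34 ms

tᵢ = 2h·√(V₂²−V₁²)/(V₁V₂).
√(V₂²−V₁²) = √(4598²−924²) = 4504.2 m/s.
tᵢ = 2·15.9·4504.2/(924·4598) = 0.03371 s.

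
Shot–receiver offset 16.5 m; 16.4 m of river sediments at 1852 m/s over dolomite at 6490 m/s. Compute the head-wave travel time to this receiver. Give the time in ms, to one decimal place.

19.5 ms

θ_c = arcsin(V₁/V₂) = arcsin(1852/6490) = 16.58°, cos θ_c = 0.9584.
Intercept time tᵢ = 2h cos θ_c / V₁ = 2·16.4·0.9584/1852 = 0.01697 s.
t = x/V₂ + tᵢ = 16.5/6490 + 0.01697 = 0.01952 s.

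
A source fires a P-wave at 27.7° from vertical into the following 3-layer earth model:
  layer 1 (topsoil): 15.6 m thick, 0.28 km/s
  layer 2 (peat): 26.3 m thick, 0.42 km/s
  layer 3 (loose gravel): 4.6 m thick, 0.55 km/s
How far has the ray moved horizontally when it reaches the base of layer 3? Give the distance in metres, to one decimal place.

Apply Snell's law at each interface; in layer i the horizontal offset is hᵢ·tan θᵢ.
Layer 1: θ = 27.70°; offset = 15.6·tan 27.70° = 8.190 m.
Layer 2: sin θ = 0.42·sin 27.7°/0.28 = 0.6973, θ = 44.21°; offset = 26.3·tan 44.21° = 25.583 m.
Layer 3: sin θ = 0.55·sin 27.7°/0.28 = 0.9131, θ = 65.93°; offset = 4.6·tan 65.93° = 10.300 m.
Σ offsets = 44.073 m.

44.1 m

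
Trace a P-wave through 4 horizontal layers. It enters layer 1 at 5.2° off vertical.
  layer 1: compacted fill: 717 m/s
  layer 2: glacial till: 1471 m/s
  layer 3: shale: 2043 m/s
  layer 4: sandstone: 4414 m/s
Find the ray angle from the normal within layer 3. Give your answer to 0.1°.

15.0°

Ray parameter p = sin 5.2° / 717 = 1.2641e-04 s/m.
sin θ_3 = p·V_3 = 1.2641e-04 × 2043 = 0.2582.
θ_3 = arcsin 0.2582 = 14.97°.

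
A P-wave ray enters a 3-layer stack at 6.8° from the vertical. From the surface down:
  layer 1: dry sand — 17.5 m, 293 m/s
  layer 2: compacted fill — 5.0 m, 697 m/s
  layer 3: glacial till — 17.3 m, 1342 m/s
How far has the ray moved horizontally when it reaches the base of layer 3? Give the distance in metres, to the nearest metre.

15 m

Apply Snell's law at each interface; in layer i the horizontal offset is hᵢ·tan θᵢ.
Layer 1: θ = 6.80°; offset = 17.5·tan 6.80° = 2.087 m.
Layer 2: sin θ = 697·sin 6.8°/293 = 0.2817, θ = 16.36°; offset = 5.0·tan 16.36° = 1.468 m.
Layer 3: sin θ = 1342·sin 6.8°/293 = 0.5423, θ = 32.84°; offset = 17.3·tan 32.84° = 11.167 m.
Σ offsets = 14.721 m.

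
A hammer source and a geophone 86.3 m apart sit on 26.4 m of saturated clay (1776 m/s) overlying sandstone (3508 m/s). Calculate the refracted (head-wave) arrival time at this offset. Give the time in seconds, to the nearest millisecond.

θ_c = arcsin(V₁/V₂) = arcsin(1776/3508) = 30.42°, cos θ_c = 0.8624.
Intercept time tᵢ = 2h cos θ_c / V₁ = 2·26.4·0.8624/1776 = 0.02564 s.
t = x/V₂ + tᵢ = 86.3/3508 + 0.02564 = 0.05024 s.

0.050 s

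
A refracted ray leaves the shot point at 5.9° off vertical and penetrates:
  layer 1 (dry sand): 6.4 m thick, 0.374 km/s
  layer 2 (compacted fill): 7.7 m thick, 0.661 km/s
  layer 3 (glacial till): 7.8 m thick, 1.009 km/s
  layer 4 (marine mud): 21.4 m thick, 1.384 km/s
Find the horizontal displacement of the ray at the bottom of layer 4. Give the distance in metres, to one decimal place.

Ray parameter p = sin 5.9° / 0.374 km/s = 2.7485e-01 s/km.
Layer 1: θ = 5.90°; offset = 6.4·tan 5.90° = 0.661 m.
Layer 2: sin θ = p·0.661 = 0.1817 → θ = 10.47°; offset = 7.7·tan 10.47° = 1.423 m.
Layer 3: sin θ = p·1.009 = 0.2773 → θ = 16.10°; offset = 7.8·tan 16.10° = 2.251 m.
Layer 4: sin θ = p·1.384 = 0.3804 → θ = 22.36°; offset = 21.4·tan 22.36° = 8.802 m.
Σ offsets = 13.137 m.

13.1 m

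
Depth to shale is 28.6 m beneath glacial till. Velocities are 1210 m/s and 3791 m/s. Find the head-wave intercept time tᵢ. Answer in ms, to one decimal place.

44.8 ms

tᵢ = 2h·√(V₂²−V₁²)/(V₁V₂).
√(V₂²−V₁²) = √(3791²−1210²) = 3592.7 m/s.
tᵢ = 2·28.6·3592.7/(1210·3791) = 0.04480 s.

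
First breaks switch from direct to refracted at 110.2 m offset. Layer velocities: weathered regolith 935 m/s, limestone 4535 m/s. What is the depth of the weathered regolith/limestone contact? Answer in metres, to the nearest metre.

45 m

x_cross = 2h·√((V₂+V₁)/(V₂−V₁)) → h = x_cross / (2·√((V₂+V₁)/(V₂−V₁))).
√((V₂+V₁)/(V₂−V₁)) = √((4535+935)/(4535−935)) = 1.2327.
h = 110.2 / (2·1.2327) = 44.70 m.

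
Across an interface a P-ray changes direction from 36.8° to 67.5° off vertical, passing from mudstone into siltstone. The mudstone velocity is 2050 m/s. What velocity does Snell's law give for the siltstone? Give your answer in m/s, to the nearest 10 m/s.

3160 m/s

sin 36.8° = 0.5990; sin 67.5° = 0.9239.
V₂ = V₁·(sin θ₂/sin θ₁) = 2050·(0.9239/0.5990) = 3161.73 m/s.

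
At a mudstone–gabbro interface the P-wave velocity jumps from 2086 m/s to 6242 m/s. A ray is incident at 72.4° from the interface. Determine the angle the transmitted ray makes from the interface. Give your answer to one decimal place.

Angle from the normal: 90° − 72.4° = 17.6°.
Snell's law: sin θ₂ = (V₂/V₁)·sin θ₁ = (6242/2086)·sin 17.6° = 0.9048.
θ₂ = sin⁻¹(0.9048) = 64.80° (from vertical).
From the interface: 90° − 64.80° = 25.20°.

25.2°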